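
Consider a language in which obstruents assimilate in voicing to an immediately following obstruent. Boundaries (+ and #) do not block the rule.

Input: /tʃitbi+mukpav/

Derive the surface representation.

[tʃidbi+mukpav]

/t/ before /b/ (voiced) → [d]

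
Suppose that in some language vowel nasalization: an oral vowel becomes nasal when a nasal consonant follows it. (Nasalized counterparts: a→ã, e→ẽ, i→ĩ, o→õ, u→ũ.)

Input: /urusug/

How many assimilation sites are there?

No segment meets the rule's conditions.

0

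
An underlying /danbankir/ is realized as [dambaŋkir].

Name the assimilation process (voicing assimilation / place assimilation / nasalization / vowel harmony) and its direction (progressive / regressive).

/n/→[m] /n/→[ŋ].
Each target copies a feature from the following segment, so the direction is regressive.

place assimilation, regressive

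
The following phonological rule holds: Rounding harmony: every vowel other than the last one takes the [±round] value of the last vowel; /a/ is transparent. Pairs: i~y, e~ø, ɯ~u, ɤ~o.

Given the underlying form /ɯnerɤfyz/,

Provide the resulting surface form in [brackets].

/ɯ/ harmonizes with /y/ ([+round]) → [u]
/e/ harmonizes with /y/ ([+round]) → [ø]
/ɤ/ harmonizes with /y/ ([+round]) → [o]

[unørofyz]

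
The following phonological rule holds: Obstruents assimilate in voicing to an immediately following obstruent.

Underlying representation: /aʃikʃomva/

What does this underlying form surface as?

[aʃikʃomva]

no segment meets the rule's conditions; no change.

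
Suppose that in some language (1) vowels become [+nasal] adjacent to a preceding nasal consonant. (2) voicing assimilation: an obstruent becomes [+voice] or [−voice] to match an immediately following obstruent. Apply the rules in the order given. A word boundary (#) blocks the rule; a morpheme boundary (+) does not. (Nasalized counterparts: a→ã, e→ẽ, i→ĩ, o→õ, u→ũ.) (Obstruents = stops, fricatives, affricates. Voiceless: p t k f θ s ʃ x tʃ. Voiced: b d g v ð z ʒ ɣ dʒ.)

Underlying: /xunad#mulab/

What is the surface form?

Rule 1: /a/ after nasal /n/ → [ã]
Rule 1: /u/ after nasal /m/ → [ũ]
After rule 1: xunãd#mũlab
Rule 2: no segment meets the rule's conditions; no change.

[xunãd#mũlab]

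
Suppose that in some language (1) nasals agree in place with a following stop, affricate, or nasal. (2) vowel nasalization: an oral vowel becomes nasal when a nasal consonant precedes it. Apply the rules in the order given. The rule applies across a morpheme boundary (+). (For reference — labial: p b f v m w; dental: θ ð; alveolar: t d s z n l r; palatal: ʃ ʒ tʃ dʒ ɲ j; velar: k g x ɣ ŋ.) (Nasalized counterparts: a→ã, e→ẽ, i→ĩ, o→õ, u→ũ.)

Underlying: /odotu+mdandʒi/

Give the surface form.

[odotu+ndaɲdʒi]

Rule 1: /m/ before /d/ (alveolar) → [n]
Rule 1: /n/ before /dʒ/ (palatal) → [ɲ]
After rule 1: odotu+ndaɲdʒi
Rule 2: no segment meets the rule's conditions; no change.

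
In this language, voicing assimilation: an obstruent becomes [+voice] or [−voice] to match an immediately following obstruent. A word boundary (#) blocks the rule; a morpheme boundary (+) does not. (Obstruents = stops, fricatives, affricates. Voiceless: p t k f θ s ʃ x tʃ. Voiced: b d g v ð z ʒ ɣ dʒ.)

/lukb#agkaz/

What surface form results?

/k/ before /b/ (voiced) → [g]
/g/ before /k/ (voiceless) → [k]

[lugb#akkaz]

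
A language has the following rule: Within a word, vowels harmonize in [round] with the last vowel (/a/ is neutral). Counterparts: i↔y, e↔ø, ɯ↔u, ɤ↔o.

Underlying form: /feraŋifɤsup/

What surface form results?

/e/ harmonizes with /u/ ([+round]) → [ø]
/i/ harmonizes with /u/ ([+round]) → [y]
/ɤ/ harmonizes with /u/ ([+round]) → [o]

[føraŋyfosup]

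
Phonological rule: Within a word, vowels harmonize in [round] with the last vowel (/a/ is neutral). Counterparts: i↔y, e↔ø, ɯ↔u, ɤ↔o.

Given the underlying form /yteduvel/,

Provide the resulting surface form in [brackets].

/y/ harmonizes with /e/ ([-round]) → [i]
/u/ harmonizes with /e/ ([-round]) → [ɯ]

[itedɯvel]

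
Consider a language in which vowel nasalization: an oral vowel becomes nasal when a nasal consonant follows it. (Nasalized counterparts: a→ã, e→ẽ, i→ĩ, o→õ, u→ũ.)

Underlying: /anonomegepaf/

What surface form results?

[ãnõnõmegepaf]

/a/ before nasal /n/ → [ã]
/o/ before nasal /n/ → [õ]
/o/ before nasal /m/ → [õ]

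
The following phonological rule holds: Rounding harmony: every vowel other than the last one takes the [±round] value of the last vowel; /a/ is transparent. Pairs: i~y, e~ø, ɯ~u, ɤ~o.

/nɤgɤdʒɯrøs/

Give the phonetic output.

[nogodʒurøs]

/ɤ/ harmonizes with /ø/ ([+round]) → [o]
/ɤ/ harmonizes with /ø/ ([+round]) → [o]
/ɯ/ harmonizes with /ø/ ([+round]) → [u]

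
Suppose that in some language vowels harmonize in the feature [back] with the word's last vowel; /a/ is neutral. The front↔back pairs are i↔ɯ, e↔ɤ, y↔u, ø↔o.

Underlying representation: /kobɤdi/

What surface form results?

/o/ harmonizes with /i/ ([-back]) → [ø]
/ɤ/ harmonizes with /i/ ([-back]) → [e]

[købedi]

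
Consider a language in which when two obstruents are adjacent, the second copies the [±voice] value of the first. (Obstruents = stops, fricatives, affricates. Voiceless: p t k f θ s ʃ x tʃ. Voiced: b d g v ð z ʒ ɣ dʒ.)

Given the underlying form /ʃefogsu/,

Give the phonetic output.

[ʃefogzu]

/s/ after /g/ (voiced) → [z]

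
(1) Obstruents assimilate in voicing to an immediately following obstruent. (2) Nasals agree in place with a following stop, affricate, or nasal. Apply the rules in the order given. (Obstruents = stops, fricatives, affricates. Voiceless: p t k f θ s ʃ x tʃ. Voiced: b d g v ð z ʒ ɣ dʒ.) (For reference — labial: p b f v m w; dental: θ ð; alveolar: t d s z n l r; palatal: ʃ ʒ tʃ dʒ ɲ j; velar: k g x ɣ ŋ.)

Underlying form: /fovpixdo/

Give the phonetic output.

[fofpiɣdo]

Rule 1: /v/ before /p/ (voiceless) → [f]
Rule 1: /x/ before /d/ (voiced) → [ɣ]
After rule 1: fofpiɣdo
Rule 2: no segment meets the rule's conditions; no change.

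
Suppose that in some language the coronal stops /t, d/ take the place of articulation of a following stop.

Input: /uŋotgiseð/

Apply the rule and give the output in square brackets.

/t/ before /g/ (velar) → [k]

[uŋokgiseð]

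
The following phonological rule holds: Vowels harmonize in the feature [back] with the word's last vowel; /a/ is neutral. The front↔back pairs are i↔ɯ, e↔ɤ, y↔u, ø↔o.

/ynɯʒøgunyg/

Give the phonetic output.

/ɯ/ harmonizes with /y/ ([-back]) → [i]
/u/ harmonizes with /y/ ([-back]) → [y]

[yniʒøgynyg]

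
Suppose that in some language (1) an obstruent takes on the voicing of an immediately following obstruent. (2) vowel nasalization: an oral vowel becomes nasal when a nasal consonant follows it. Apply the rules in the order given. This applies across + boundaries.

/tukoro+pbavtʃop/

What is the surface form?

[tukoro+bbaftʃop]

Rule 1: /p/ before /b/ (voiced) → [b]
Rule 1: /v/ before /tʃ/ (voiceless) → [f]
After rule 1: tukoro+bbaftʃop
Rule 2: no segment meets the rule's conditions; no change.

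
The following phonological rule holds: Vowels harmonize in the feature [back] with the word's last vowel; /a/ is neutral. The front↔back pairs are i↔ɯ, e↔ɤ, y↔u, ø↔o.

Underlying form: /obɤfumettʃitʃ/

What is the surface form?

/o/ harmonizes with /i/ ([-back]) → [ø]
/ɤ/ harmonizes with /i/ ([-back]) → [e]
/u/ harmonizes with /i/ ([-back]) → [y]

[øbefymettʃitʃ]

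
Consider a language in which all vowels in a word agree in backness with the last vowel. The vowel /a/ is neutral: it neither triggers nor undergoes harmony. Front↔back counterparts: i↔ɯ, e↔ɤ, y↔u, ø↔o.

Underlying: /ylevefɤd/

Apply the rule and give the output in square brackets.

[ulɤvɤfɤd]

/y/ harmonizes with /ɤ/ ([+back]) → [u]
/e/ harmonizes with /ɤ/ ([+back]) → [ɤ]
/e/ harmonizes with /ɤ/ ([+back]) → [ɤ]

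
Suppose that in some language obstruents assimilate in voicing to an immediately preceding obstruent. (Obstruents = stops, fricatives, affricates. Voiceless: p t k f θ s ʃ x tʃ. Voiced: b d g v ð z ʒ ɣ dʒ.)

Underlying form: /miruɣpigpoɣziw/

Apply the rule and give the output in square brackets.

/p/ after /ɣ/ (voiced) → [b]
/p/ after /g/ (voiced) → [b]

[miruɣbigboɣziw]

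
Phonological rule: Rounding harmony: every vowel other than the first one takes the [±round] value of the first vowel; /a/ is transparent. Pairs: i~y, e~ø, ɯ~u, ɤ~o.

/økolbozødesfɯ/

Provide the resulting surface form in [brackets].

[økolbozødøsfu]

/e/ harmonizes with /ø/ ([+round]) → [ø]
/ɯ/ harmonizes with /ø/ ([+round]) → [u]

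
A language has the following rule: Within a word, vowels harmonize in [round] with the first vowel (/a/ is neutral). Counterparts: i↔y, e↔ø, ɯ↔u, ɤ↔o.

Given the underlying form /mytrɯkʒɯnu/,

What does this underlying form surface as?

[mytrukʒunu]

/ɯ/ harmonizes with /y/ ([+round]) → [u]
/ɯ/ harmonizes with /y/ ([+round]) → [u]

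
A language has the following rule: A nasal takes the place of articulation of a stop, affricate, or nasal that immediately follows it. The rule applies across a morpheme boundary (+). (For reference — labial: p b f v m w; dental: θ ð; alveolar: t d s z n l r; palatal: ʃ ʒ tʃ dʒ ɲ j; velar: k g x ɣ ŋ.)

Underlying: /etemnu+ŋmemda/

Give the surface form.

[etennu+mmenda]

/m/ before /n/ (alveolar) → [n]
/ŋ/ before /m/ (labial) → [m]
/m/ before /d/ (alveolar) → [n]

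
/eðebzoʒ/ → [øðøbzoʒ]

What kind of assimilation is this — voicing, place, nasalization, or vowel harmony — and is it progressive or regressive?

/e/→[ø] /e/→[ø].
Vowels agree with the last vowel, so the harmony is regressive.

vowel harmony, regressive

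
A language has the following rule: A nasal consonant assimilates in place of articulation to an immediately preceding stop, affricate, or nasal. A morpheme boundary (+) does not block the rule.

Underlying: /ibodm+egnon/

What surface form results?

[ibodn+egŋon]

/m/ after /d/ (alveolar) → [n]
/n/ after /g/ (velar) → [ŋ]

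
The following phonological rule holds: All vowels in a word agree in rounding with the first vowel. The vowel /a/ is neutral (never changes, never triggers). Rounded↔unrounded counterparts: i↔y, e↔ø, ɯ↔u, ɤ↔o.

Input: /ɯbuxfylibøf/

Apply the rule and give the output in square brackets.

/u/ harmonizes with /ɯ/ ([-round]) → [ɯ]
/y/ harmonizes with /ɯ/ ([-round]) → [i]
/ø/ harmonizes with /ɯ/ ([-round]) → [e]

[ɯbɯxfilibef]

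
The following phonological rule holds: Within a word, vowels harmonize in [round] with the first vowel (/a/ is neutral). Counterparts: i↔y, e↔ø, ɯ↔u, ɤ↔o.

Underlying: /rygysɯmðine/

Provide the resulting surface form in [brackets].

/ɯ/ harmonizes with /y/ ([+round]) → [u]
/i/ harmonizes with /y/ ([+round]) → [y]
/e/ harmonizes with /y/ ([+round]) → [ø]

[rygysumðynø]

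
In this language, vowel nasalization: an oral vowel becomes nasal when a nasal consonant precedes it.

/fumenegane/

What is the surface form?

[fumẽnẽganẽ]

/e/ after nasal /m/ → [ẽ]
/e/ after nasal /n/ → [ẽ]
/e/ after nasal /n/ → [ẽ]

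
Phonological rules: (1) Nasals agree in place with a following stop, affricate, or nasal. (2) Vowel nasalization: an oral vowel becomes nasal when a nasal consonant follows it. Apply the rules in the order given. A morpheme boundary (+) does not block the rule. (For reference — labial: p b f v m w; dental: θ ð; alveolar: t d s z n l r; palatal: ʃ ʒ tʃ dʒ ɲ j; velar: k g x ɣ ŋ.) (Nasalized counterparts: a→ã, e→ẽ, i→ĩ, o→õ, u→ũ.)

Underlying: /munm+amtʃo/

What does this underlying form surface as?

[mũmm+ãɲtʃo]

Rule 1: /n/ before /m/ (labial) → [m]
Rule 1: /m/ before /tʃ/ (palatal) → [ɲ]
After rule 1: mumm+aɲtʃo
Rule 2: /u/ before nasal /m/ → [ũ]
Rule 2: /a/ before nasal /ɲ/ → [ã]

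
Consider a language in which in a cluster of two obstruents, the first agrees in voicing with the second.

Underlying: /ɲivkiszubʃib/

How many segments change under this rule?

3

/v/ before /k/ (voiceless) → [f]
/s/ before /z/ (voiced) → [z]
/b/ before /ʃ/ (voiceless) → [p]
3 segments change.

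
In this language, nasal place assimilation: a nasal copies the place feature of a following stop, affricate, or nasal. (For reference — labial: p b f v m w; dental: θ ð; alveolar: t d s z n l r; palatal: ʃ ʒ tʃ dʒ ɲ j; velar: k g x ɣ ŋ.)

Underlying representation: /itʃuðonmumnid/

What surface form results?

[itʃuðommunnid]

/n/ before /m/ (labial) → [m]
/m/ before /n/ (alveolar) → [n]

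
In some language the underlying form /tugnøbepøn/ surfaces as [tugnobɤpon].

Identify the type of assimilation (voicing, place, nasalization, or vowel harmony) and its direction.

vowel harmony, progressive

/ø/→[o] /e/→[ɤ] /ø/→[o].
Vowels agree with the first vowel, so the harmony is progressive.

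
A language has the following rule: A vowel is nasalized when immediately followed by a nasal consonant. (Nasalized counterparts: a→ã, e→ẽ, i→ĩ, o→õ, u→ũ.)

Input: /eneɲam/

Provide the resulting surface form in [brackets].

/e/ before nasal /n/ → [ẽ]
/e/ before nasal /ɲ/ → [ẽ]
/a/ before nasal /m/ → [ã]

[ẽnẽɲãm]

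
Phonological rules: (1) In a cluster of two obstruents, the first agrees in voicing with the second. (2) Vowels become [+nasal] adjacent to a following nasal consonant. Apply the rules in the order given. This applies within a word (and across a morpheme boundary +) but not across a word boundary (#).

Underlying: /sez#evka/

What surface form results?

[sez#efka]

Rule 1: /v/ before /k/ (voiceless) → [f]
After rule 1: sez#efka
Rule 2: no segment meets the rule's conditions; no change.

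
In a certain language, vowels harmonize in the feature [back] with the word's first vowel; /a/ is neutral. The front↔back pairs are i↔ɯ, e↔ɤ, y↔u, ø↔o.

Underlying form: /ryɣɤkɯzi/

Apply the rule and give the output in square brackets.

/ɤ/ harmonizes with /y/ ([-back]) → [e]
/ɯ/ harmonizes with /y/ ([-back]) → [i]

[ryɣekizi]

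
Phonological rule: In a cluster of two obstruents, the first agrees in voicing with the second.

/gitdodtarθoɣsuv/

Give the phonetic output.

/t/ before /d/ (voiced) → [d]
/d/ before /t/ (voiceless) → [t]
/ɣ/ before /s/ (voiceless) → [x]

[giddottarθoxsuv]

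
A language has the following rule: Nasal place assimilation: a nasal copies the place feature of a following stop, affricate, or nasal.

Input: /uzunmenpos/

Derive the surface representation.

[uzummempos]

/n/ before /m/ (labial) → [m]
/n/ before /p/ (labial) → [m]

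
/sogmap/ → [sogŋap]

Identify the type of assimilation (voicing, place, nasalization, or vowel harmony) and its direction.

/m/→[ŋ].
Each target copies a feature from the preceding segment, so the direction is progressive.

place assimilation, progressive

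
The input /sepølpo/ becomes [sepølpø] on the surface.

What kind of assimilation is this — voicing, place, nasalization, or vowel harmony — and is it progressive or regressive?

vowel harmony, progressive

/o/→[ø].
Vowels agree with the first vowel, so the harmony is progressive.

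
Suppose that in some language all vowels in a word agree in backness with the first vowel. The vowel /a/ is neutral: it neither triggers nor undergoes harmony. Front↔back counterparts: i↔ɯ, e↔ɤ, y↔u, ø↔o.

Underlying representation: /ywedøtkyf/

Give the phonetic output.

no segment meets the rule's conditions; no change.

[ywedøtkyf]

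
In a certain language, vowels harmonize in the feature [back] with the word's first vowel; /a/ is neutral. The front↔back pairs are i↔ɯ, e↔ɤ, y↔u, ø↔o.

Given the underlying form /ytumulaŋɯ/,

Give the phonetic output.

[ytymylaŋi]

/u/ harmonizes with /y/ ([-back]) → [y]
/u/ harmonizes with /y/ ([-back]) → [y]
/ɯ/ harmonizes with /y/ ([-back]) → [i]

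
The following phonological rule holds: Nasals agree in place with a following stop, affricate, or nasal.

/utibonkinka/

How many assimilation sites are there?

2

/n/ before /k/ (velar) → [ŋ]
/n/ before /k/ (velar) → [ŋ]
2 segments change.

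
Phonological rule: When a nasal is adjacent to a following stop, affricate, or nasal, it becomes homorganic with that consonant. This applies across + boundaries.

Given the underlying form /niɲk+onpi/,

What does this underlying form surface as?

[niŋk+ompi]

/ɲ/ before /k/ (velar) → [ŋ]
/n/ before /p/ (labial) → [m]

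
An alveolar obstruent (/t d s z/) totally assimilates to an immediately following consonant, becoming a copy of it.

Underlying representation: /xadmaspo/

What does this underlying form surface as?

/d/ before /m/ → [m] (total assimilation)
/s/ before /p/ → [p] (total assimilation)

[xammappo]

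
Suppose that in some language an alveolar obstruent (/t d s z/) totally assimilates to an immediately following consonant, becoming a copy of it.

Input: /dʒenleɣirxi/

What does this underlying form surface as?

no segment meets the rule's conditions; no change.

[dʒenleɣirxi]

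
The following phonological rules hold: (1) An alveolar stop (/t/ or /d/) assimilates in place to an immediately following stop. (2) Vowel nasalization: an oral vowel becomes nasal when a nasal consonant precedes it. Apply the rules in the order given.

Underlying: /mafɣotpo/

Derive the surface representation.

Rule 1: /t/ before /p/ (labial) → [p]
After rule 1: mafɣoppo
Rule 2: /a/ after nasal /m/ → [ã]

[mãfɣoppo]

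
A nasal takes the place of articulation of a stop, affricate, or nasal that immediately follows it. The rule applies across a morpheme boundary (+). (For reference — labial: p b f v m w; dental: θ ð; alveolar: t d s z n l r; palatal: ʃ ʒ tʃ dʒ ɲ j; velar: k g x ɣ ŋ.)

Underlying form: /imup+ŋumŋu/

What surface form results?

[imup+ŋuŋŋu]

/m/ before /ŋ/ (velar) → [ŋ]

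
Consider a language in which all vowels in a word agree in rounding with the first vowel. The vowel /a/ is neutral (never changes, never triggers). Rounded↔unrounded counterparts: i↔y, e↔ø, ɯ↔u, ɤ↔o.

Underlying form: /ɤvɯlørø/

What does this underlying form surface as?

[ɤvɯlere]

/ø/ harmonizes with /ɤ/ ([-round]) → [e]
/ø/ harmonizes with /ɤ/ ([-round]) → [e]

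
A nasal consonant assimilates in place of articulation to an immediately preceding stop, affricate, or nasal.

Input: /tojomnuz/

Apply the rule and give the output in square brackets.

/n/ after /m/ (labial) → [m]

[tojommuz]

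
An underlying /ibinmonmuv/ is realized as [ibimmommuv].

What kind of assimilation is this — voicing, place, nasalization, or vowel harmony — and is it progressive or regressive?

place assimilation, regressive

/n/→[m] /n/→[m].
Each target copies a feature from the following segment, so the direction is regressive.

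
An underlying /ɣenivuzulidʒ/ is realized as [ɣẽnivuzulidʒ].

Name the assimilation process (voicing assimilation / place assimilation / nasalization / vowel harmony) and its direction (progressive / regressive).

nasalization, regressive

/e/→[ẽ].
Each target copies a feature from the following segment, so the direction is regressive.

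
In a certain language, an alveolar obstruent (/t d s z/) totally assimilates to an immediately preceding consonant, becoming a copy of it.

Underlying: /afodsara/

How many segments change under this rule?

1

/s/ after /d/ → [d] (total assimilation)
1 segment changes.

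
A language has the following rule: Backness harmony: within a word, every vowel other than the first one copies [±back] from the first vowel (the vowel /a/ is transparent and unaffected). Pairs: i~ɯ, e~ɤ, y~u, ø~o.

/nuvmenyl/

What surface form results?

[nuvmɤnul]

/e/ harmonizes with /u/ ([+back]) → [ɤ]
/y/ harmonizes with /u/ ([+back]) → [u]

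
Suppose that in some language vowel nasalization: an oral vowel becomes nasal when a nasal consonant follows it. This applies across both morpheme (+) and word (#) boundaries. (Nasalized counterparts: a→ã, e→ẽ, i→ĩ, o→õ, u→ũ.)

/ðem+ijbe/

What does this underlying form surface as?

[ðẽm+ijbe]

/e/ before nasal /m/ → [ẽ]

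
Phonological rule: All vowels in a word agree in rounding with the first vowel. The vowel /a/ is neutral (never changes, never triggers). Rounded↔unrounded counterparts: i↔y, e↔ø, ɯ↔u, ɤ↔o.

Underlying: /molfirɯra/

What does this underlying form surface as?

[molfyrura]

/i/ harmonizes with /o/ ([+round]) → [y]
/ɯ/ harmonizes with /o/ ([+round]) → [u]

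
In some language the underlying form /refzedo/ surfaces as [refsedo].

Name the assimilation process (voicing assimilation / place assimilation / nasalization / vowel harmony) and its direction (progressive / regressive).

/z/→[s].
Each target copies a feature from the preceding segment, so the direction is progressive.

voicing assimilation, progressive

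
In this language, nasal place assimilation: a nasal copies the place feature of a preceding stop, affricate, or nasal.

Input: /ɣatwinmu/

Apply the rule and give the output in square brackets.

/m/ after /n/ (alveolar) → [n]

[ɣatwinnu]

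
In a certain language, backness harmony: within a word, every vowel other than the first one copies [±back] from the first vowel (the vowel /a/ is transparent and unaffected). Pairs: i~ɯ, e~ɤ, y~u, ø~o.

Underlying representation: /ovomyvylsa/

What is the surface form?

/y/ harmonizes with /o/ ([+back]) → [u]
/y/ harmonizes with /o/ ([+back]) → [u]

[ovomuvulsa]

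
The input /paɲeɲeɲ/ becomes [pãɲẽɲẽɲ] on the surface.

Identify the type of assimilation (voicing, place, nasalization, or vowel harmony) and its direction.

/a/→[ã] /e/→[ẽ] /e/→[ẽ].
Each target copies a feature from the following segment, so the direction is regressive.

nasalization, regressive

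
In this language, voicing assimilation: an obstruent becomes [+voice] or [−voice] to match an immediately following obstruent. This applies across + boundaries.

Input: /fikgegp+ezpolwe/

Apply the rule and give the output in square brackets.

/k/ before /g/ (voiced) → [g]
/g/ before /p/ (voiceless) → [k]
/z/ before /p/ (voiceless) → [s]

[figgekp+espolwe]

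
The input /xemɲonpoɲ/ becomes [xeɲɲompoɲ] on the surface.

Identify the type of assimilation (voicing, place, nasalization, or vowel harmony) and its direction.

place assimilation, regressive

/m/→[ɲ] /n/→[m].
Each target copies a feature from the following segment, so the direction is regressive.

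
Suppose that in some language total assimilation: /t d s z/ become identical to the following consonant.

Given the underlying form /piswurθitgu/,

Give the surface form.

/s/ before /w/ → [w] (total assimilation)
/t/ before /g/ → [g] (total assimilation)

[piwwurθiggu]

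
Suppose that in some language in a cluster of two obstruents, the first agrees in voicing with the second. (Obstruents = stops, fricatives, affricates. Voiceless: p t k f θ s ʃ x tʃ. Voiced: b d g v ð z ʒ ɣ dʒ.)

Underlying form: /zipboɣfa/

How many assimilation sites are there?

/p/ before /b/ (voiced) → [b]
/ɣ/ before /f/ (voiceless) → [x]
2 segments change.

2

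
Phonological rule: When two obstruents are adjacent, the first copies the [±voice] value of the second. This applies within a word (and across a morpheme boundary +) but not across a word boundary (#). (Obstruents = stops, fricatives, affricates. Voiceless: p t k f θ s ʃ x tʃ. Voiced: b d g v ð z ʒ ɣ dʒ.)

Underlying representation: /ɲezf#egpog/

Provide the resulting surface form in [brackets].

[ɲesf#ekpog]

/z/ before /f/ (voiceless) → [s]
/g/ before /p/ (voiceless) → [k]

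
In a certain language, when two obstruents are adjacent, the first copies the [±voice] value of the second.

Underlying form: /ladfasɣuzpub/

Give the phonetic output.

/d/ before /f/ (voiceless) → [t]
/s/ before /ɣ/ (voiced) → [z]
/z/ before /p/ (voiceless) → [s]

[latfazɣuspub]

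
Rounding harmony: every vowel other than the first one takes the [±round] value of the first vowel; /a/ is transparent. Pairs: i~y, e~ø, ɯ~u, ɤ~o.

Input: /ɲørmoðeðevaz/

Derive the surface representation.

[ɲørmoðøðøvaz]

/e/ harmonizes with /ø/ ([+round]) → [ø]
/e/ harmonizes with /ø/ ([+round]) → [ø]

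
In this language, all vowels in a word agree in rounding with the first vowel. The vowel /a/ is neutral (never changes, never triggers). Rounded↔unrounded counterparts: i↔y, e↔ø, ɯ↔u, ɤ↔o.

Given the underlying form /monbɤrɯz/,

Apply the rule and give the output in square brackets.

[monboruz]

/ɤ/ harmonizes with /o/ ([+round]) → [o]
/ɯ/ harmonizes with /o/ ([+round]) → [u]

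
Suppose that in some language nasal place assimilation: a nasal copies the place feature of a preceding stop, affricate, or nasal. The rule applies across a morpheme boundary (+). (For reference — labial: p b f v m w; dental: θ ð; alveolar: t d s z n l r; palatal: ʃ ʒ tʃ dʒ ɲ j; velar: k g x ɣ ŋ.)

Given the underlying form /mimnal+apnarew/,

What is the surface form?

/n/ after /m/ (labial) → [m]
/n/ after /p/ (labial) → [m]

[mimmal+apmarew]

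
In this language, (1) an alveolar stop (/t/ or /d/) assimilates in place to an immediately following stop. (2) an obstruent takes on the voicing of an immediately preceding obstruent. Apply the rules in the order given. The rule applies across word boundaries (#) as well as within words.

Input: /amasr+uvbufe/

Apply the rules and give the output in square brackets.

[amasr+uvbufe]

Rule 1: no segment meets the rule's conditions; no change.
After rule 1: amasr+uvbufe
Rule 2: no segment meets the rule's conditions; no change.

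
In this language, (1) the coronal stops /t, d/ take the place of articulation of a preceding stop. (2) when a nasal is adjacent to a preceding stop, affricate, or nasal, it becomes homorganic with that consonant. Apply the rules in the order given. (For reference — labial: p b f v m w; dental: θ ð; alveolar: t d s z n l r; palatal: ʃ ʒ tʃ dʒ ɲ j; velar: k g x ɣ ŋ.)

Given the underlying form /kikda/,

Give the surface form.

Rule 1: /d/ after /k/ (velar) → [g]
After rule 1: kikga
Rule 2: no segment meets the rule's conditions; no change.

[kikga]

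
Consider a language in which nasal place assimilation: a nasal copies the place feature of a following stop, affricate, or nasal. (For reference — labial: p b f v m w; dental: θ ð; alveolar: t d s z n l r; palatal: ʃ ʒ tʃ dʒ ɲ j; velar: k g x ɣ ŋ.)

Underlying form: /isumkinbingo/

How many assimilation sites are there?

/m/ before /k/ (velar) → [ŋ]
/n/ before /b/ (labial) → [m]
/n/ before /g/ (velar) → [ŋ]
3 segments change.

3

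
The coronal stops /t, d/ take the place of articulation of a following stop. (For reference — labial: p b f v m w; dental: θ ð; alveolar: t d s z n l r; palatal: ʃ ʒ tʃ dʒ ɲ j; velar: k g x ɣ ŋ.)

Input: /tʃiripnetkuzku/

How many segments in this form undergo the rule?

/t/ before /k/ (velar) → [k]
1 segment changes.

1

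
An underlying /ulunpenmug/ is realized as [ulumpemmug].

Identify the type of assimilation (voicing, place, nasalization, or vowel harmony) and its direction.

/n/→[m] /n/→[m].
Each target copies a feature from the following segment, so the direction is regressive.

place assimilation, regressive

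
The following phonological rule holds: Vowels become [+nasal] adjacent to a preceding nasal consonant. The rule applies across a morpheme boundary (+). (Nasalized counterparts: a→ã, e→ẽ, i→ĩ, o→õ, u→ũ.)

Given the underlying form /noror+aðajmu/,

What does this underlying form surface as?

/o/ after nasal /n/ → [õ]
/u/ after nasal /m/ → [ũ]

[nõror+aðajmũ]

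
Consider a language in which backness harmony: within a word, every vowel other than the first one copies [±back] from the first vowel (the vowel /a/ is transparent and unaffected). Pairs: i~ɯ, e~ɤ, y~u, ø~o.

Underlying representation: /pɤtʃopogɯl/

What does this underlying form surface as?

[pɤtʃopogɯl]

no segment meets the rule's conditions; no change.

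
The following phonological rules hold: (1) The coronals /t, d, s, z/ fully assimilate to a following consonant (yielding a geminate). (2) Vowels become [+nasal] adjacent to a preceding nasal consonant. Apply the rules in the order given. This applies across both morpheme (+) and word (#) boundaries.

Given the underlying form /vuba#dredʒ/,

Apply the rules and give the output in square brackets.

[vuba#rredʒ]

Rule 1: /d/ before /r/ → [r] (total assimilation)
After rule 1: vuba#rredʒ
Rule 2: no segment meets the rule's conditions; no change.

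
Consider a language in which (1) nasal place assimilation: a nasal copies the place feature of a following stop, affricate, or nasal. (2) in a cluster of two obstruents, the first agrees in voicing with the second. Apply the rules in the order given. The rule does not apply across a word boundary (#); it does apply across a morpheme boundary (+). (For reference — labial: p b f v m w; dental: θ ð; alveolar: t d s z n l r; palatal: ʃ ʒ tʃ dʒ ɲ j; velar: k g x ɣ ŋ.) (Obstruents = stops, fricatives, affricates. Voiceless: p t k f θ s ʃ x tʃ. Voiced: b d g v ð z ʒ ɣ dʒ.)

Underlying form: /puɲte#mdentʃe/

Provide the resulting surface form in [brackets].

[punte#ndeɲtʃe]

Rule 1: /ɲ/ before /t/ (alveolar) → [n]
Rule 1: /m/ before /d/ (alveolar) → [n]
Rule 1: /n/ before /tʃ/ (palatal) → [ɲ]
After rule 1: punte#ndeɲtʃe
Rule 2: no segment meets the rule's conditions; no change.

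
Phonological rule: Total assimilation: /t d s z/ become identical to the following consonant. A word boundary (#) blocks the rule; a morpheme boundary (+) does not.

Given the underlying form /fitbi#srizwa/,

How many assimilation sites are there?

3

/t/ before /b/ → [b] (total assimilation)
/s/ before /r/ → [r] (total assimilation)
/z/ before /w/ → [w] (total assimilation)
3 segments change.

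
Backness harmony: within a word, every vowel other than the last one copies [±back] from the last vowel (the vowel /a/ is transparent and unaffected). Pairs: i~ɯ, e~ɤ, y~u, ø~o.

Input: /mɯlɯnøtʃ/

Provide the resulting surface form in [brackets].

[milinøtʃ]

/ɯ/ harmonizes with /ø/ ([-back]) → [i]
/ɯ/ harmonizes with /ø/ ([-back]) → [i]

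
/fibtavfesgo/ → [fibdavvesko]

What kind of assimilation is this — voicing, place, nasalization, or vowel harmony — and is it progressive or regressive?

/t/→[d] /f/→[v] /g/→[k].
Each target copies a feature from the preceding segment, so the direction is progressive.

voicing assimilation, progressive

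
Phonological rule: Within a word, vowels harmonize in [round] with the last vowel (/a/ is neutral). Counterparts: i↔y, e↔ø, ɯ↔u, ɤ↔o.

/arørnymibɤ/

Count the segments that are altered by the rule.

2

/ø/ harmonizes with /ɤ/ ([-round]) → [e]
/y/ harmonizes with /ɤ/ ([-round]) → [i]
2 segments change.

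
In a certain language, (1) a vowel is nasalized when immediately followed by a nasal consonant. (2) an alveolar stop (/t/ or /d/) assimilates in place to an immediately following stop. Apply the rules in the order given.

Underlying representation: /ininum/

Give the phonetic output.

Rule 1: /i/ before nasal /n/ → [ĩ]
Rule 1: /i/ before nasal /n/ → [ĩ]
Rule 1: /u/ before nasal /m/ → [ũ]
After rule 1: ĩnĩnũm
Rule 2: no segment meets the rule's conditions; no change.

[ĩnĩnũm]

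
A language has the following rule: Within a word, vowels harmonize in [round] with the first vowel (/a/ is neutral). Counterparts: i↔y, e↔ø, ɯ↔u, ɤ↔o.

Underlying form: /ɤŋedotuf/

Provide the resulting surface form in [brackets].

[ɤŋedɤtɯf]

/o/ harmonizes with /ɤ/ ([-round]) → [ɤ]
/u/ harmonizes with /ɤ/ ([-round]) → [ɯ]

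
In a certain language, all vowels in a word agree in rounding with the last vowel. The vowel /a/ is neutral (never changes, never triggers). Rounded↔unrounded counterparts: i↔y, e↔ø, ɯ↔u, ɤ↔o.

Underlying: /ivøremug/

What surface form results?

[yvørømug]

/i/ harmonizes with /u/ ([+round]) → [y]
/e/ harmonizes with /u/ ([+round]) → [ø]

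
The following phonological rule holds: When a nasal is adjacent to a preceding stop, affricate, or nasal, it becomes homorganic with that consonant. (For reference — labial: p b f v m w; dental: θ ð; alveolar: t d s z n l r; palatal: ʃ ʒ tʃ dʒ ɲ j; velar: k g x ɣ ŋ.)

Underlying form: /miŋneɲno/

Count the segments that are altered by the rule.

2

/n/ after /ŋ/ (velar) → [ŋ]
/n/ after /ɲ/ (palatal) → [ɲ]
2 segments change.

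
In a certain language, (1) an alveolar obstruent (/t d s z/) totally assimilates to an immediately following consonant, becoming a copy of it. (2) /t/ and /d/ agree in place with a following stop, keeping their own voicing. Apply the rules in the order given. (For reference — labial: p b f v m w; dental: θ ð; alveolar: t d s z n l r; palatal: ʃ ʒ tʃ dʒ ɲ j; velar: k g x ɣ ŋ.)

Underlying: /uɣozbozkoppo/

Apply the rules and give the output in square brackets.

Rule 1: /z/ before /b/ → [b] (total assimilation)
Rule 1: /z/ before /k/ → [k] (total assimilation)
After rule 1: uɣobbokkoppo
Rule 2: no segment meets the rule's conditions; no change.

[uɣobbokkoppo]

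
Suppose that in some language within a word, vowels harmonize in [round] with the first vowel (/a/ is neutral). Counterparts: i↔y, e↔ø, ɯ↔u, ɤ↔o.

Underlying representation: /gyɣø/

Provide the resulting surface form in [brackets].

[gyɣø]

no segment meets the rule's conditions; no change.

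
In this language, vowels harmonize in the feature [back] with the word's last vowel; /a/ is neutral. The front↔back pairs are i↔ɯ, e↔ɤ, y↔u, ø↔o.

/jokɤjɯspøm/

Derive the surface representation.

[jøkejispøm]

/o/ harmonizes with /ø/ ([-back]) → [ø]
/ɤ/ harmonizes with /ø/ ([-back]) → [e]
/ɯ/ harmonizes with /ø/ ([-back]) → [i]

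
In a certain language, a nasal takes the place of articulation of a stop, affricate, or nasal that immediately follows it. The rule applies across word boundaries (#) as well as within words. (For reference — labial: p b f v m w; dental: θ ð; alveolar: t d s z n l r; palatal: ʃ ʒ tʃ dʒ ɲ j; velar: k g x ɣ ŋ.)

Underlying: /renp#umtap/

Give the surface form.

/n/ before /p/ (labial) → [m]
/m/ before /t/ (alveolar) → [n]

[remp#untap]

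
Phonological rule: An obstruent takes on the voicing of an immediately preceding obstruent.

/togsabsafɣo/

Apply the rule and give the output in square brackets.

/s/ after /g/ (voiced) → [z]
/s/ after /b/ (voiced) → [z]
/ɣ/ after /f/ (voiceless) → [x]

[togzabzafxo]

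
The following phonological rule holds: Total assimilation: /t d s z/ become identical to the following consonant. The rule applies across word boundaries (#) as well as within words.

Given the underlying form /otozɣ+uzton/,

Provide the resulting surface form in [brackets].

/z/ before /ɣ/ → [ɣ] (total assimilation)
/z/ before /t/ → [t] (total assimilation)

[otoɣɣ+utton]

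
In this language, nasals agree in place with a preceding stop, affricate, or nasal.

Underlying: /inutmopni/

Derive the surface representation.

/m/ after /t/ (alveolar) → [n]
/n/ after /p/ (labial) → [m]

[inutnopmi]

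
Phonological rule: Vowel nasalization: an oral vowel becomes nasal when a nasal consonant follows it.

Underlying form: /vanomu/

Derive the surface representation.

/a/ before nasal /n/ → [ã]
/o/ before nasal /m/ → [õ]

[vãnõmu]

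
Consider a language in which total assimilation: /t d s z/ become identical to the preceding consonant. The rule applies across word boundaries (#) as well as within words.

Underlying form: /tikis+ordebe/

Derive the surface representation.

/d/ after /r/ → [r] (total assimilation)

[tikis+orrebe]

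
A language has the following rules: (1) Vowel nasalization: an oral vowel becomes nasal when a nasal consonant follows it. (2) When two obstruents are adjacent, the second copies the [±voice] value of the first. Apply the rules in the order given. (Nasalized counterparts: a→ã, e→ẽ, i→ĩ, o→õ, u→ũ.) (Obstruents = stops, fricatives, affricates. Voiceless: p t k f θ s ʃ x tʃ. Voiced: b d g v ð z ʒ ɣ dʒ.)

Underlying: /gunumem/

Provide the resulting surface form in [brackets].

[gũnũmẽm]

Rule 1: /u/ before nasal /n/ → [ũ]
Rule 1: /u/ before nasal /m/ → [ũ]
Rule 1: /e/ before nasal /m/ → [ẽ]
After rule 1: gũnũmẽm
Rule 2: no segment meets the rule's conditions; no change.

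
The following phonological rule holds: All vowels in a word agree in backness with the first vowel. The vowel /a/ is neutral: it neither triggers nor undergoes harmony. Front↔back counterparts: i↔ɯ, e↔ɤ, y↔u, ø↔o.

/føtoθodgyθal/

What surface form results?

[føtøθødgyθal]

/o/ harmonizes with /ø/ ([-back]) → [ø]
/o/ harmonizes with /ø/ ([-back]) → [ø]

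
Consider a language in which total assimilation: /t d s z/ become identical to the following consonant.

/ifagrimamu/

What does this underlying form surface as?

no segment meets the rule's conditions; no change.

[ifagrimamu]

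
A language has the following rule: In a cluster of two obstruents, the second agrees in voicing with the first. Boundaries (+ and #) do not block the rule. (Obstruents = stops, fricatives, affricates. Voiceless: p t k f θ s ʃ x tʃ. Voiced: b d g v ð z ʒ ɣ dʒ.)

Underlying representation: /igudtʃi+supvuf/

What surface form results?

/tʃ/ after /d/ (voiced) → [dʒ]
/v/ after /p/ (voiceless) → [f]

[iguddʒi+supfuf]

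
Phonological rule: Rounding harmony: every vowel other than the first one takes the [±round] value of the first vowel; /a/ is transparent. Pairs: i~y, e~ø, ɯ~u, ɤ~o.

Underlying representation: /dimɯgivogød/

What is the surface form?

/o/ harmonizes with /i/ ([-round]) → [ɤ]
/ø/ harmonizes with /i/ ([-round]) → [e]

[dimɯgivɤged]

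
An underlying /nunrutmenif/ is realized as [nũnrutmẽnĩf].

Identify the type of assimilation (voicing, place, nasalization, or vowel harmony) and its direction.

nasalization, progressive

/u/→[ũ] /e/→[ẽ] /i/→[ĩ].
Each target copies a feature from the preceding segment, so the direction is progressive.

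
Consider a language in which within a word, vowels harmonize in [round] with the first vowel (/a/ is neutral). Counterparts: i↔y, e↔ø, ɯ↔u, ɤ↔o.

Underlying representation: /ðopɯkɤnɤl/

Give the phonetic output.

/ɯ/ harmonizes with /o/ ([+round]) → [u]
/ɤ/ harmonizes with /o/ ([+round]) → [o]
/ɤ/ harmonizes with /o/ ([+round]) → [o]

[ðopukonol]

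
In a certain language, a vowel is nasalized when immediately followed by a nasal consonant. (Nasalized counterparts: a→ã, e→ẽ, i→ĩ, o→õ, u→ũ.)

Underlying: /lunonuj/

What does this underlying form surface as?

[lũnõnuj]

/u/ before nasal /n/ → [ũ]
/o/ before nasal /n/ → [õ]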